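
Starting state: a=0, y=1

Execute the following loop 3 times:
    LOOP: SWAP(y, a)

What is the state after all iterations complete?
a=1, y=0

Iteration trace:
Start: a=0, y=1
After iteration 1: a=1, y=0
After iteration 2: a=0, y=1
After iteration 3: a=1, y=0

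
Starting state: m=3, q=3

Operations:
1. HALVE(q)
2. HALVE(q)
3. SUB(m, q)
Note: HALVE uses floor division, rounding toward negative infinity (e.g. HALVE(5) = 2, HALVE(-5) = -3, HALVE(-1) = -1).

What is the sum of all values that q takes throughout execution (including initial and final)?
4

Values of q at each step:
Initial: q = 3
After step 1: q = 1
After step 2: q = 0
After step 3: q = 0
Sum = 3 + 1 + 0 + 0 = 4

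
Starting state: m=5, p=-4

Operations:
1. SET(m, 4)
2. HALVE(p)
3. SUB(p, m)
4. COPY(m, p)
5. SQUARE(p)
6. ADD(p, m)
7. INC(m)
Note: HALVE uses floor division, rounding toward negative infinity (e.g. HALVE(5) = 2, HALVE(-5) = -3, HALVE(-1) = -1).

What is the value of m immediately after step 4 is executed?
m = -6

Tracing m through execution:
Initial: m = 5
After step 1 (SET(m, 4)): m = 4
After step 2 (HALVE(p)): m = 4
After step 3 (SUB(p, m)): m = 4
After step 4 (COPY(m, p)): m = -6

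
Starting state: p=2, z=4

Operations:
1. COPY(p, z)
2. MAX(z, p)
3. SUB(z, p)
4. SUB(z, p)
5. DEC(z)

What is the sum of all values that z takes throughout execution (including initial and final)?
3

Values of z at each step:
Initial: z = 4
After step 1: z = 4
After step 2: z = 4
After step 3: z = 0
After step 4: z = -4
After step 5: z = -5
Sum = 4 + 4 + 4 + 0 + -4 + -5 = 3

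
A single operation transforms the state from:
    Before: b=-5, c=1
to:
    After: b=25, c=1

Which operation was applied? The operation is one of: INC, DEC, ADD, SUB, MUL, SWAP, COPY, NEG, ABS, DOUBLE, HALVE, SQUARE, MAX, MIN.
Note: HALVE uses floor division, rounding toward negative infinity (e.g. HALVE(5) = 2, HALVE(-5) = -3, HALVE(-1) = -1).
SQUARE(b)

Analyzing the change:
Before: b=-5, c=1
After: b=25, c=1
Variable b changed from -5 to 25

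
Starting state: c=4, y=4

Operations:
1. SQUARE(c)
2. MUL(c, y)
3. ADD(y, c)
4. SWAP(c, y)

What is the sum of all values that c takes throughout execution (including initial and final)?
216

Values of c at each step:
Initial: c = 4
After step 1: c = 16
After step 2: c = 64
After step 3: c = 64
After step 4: c = 68
Sum = 4 + 16 + 64 + 64 + 68 = 216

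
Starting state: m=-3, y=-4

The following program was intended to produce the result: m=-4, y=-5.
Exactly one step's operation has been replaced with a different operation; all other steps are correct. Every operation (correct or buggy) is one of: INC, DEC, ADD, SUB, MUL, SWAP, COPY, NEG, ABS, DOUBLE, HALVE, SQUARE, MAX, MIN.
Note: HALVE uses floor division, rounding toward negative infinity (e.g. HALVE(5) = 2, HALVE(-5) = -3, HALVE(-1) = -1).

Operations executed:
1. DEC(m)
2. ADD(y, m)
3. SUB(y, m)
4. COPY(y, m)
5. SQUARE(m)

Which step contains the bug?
Step 5

Trace with buggy code:
Initial: m=-3, y=-4
After step 1: m=-4, y=-4
After step 2: m=-4, y=-8
After step 3: m=-4, y=-4
After step 4: m=-4, y=-4
After step 5: m=16, y=-4
Actual final m=16, y=-4 ≠ expected m=-4, y=-5.
Step 5 is the only position where a single-operation replacement can produce the expected result.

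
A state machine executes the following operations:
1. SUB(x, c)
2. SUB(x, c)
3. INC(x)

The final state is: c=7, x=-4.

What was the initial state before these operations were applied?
c=7, x=9

Working backwards:
Final state: c=7, x=-4
Before step 3 (INC(x)): c=7, x=-5
Before step 2 (SUB(x, c)): c=7, x=2
Before step 1 (SUB(x, c)): c=7, x=9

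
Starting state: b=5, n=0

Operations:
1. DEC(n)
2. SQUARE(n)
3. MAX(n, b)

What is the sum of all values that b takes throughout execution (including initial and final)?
20

Values of b at each step:
Initial: b = 5
After step 1: b = 5
After step 2: b = 5
After step 3: b = 5
Sum = 5 + 5 + 5 + 5 = 20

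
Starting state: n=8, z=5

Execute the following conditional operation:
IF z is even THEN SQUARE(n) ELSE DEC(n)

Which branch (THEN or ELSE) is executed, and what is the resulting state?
Branch: ELSE, Final state: n=7, z=5

Evaluating condition: z is even
Condition is False, so ELSE branch executes
After DEC(n): n=7, z=5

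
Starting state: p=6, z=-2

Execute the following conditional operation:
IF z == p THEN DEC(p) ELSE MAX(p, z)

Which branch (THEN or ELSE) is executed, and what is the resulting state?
Branch: ELSE, Final state: p=6, z=-2

Evaluating condition: z == p
z = -2, p = 6
Condition is False, so ELSE branch executes
After MAX(p, z): p=6, z=-2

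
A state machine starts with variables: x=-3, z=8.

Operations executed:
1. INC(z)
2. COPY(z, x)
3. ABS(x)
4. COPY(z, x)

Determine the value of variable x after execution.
x = 3

Tracing execution:
Step 1: INC(z) → x = -3
Step 2: COPY(z, x) → x = -3
Step 3: ABS(x) → x = 3
Step 4: COPY(z, x) → x = 3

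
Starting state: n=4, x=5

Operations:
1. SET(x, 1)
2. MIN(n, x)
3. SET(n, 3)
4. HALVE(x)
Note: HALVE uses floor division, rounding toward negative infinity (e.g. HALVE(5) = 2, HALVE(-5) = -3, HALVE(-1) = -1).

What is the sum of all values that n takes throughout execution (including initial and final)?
15

Values of n at each step:
Initial: n = 4
After step 1: n = 4
After step 2: n = 1
After step 3: n = 3
After step 4: n = 3
Sum = 4 + 4 + 1 + 3 + 3 = 15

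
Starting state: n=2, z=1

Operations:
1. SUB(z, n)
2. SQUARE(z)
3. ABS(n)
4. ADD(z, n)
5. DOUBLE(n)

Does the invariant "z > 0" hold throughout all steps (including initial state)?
No, violated after step 1

The invariant is violated after step 1.

State at each step:
Initial: n=2, z=1
After step 1: n=2, z=-1
After step 2: n=2, z=1
After step 3: n=2, z=1
After step 4: n=2, z=3
After step 5: n=4, z=3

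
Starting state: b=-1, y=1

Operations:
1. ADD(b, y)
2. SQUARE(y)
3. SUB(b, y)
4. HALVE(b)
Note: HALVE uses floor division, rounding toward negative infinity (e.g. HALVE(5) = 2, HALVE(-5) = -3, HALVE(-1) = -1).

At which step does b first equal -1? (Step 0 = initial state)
Step 0

Tracing b:
Initial: b = -1 ← first occurrence
After step 1: b = 0
After step 2: b = 0
After step 3: b = -1
After step 4: b = -1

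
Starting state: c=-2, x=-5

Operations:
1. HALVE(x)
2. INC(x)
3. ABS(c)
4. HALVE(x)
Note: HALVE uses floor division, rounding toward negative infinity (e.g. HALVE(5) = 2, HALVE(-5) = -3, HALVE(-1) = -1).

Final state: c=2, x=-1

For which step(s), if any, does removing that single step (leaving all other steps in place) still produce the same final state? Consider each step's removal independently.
None - removing any single step changes the final result

Testing removal of each single step:
Without step 1: final = c=2, x=-2 (different)
Without step 2: final = c=2, x=-2 (different)
Without step 3: final = c=-2, x=-1 (different)
Without step 4: final = c=2, x=-2 (different)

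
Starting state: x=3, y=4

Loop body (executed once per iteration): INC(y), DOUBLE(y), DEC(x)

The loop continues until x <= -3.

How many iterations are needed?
6

Tracing iterations:
Initial: x=3, y=4
After iteration 1: x=2, y=10
After iteration 2: x=1, y=22
After iteration 3: x=0, y=46
After iteration 4: x=-1, y=94
After iteration 5: x=-2, y=190
After iteration 6: x=-3, y=382
x <= -3 now holds, so the loop exits after 6 iterations.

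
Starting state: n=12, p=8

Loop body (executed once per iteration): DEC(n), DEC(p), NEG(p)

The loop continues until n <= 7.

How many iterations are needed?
5

Tracing iterations:
Initial: n=12, p=8
After iteration 1: n=11, p=-7
After iteration 2: n=10, p=8
After iteration 3: n=9, p=-7
After iteration 4: n=8, p=8
After iteration 5: n=7, p=-7
n <= 7 now holds, so the loop exits after 5 iterations.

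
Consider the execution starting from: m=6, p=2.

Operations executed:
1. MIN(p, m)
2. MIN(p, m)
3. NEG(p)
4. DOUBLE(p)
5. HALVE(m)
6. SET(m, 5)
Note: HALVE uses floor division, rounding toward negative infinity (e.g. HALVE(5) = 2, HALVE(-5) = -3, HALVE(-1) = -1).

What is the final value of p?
p = -4

Tracing execution:
Step 1: MIN(p, m) → p = 2
Step 2: MIN(p, m) → p = 2
Step 3: NEG(p) → p = -2
Step 4: DOUBLE(p) → p = -4
Step 5: HALVE(m) → p = -4
Step 6: SET(m, 5) → p = -4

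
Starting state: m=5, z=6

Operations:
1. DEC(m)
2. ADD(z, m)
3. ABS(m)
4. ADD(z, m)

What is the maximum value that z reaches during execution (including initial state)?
14

Values of z at each step:
Initial: z = 6
After step 1: z = 6
After step 2: z = 10
After step 3: z = 10
After step 4: z = 14 ← maximum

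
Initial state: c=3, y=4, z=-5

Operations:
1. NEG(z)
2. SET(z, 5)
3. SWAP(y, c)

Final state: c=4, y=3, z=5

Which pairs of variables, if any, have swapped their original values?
(c, y)

Comparing initial and final values:
c: 3 → 4
z: -5 → 5
y: 4 → 3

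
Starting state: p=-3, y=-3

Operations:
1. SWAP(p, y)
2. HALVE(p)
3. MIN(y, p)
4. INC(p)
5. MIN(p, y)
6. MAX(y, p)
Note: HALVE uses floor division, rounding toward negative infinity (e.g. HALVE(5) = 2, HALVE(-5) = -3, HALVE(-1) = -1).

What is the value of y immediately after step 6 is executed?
y = -3

Tracing y through execution:
Initial: y = -3
After step 1 (SWAP(p, y)): y = -3
After step 2 (HALVE(p)): y = -3
After step 3 (MIN(y, p)): y = -3
After step 4 (INC(p)): y = -3
After step 5 (MIN(p, y)): y = -3
After step 6 (MAX(y, p)): y = -3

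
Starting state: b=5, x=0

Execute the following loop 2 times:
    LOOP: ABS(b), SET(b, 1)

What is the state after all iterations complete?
b=1, x=0

Iteration trace:
Start: b=5, x=0
After iteration 1: b=1, x=0
After iteration 2: b=1, x=0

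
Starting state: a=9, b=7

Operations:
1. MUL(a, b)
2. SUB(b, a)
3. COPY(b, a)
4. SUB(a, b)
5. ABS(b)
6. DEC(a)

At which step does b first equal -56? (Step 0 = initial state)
Step 2

Tracing b:
Initial: b = 7
After step 1: b = 7
After step 2: b = -56 ← first occurrence
After step 3: b = 63
After step 4: b = 63
After step 5: b = 63
After step 6: b = 63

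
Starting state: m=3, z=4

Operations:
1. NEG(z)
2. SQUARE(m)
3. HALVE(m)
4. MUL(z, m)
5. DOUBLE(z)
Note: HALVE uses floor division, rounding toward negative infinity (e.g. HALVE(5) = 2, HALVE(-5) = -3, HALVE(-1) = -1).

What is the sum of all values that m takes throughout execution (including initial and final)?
27

Values of m at each step:
Initial: m = 3
After step 1: m = 3
After step 2: m = 9
After step 3: m = 4
After step 4: m = 4
After step 5: m = 4
Sum = 3 + 3 + 9 + 4 + 4 + 4 = 27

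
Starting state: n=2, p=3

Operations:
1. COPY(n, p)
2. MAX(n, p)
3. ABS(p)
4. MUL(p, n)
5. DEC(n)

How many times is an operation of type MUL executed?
1

Counting MUL operations:
Step 4: MUL(p, n) ← MUL
Total: 1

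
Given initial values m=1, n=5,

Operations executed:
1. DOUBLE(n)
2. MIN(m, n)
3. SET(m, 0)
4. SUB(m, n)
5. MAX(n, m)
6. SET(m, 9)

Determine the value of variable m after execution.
m = 9

Tracing execution:
Step 1: DOUBLE(n) → m = 1
Step 2: MIN(m, n) → m = 1
Step 3: SET(m, 0) → m = 0
Step 4: SUB(m, n) → m = -10
Step 5: MAX(n, m) → m = -10
Step 6: SET(m, 9) → m = 9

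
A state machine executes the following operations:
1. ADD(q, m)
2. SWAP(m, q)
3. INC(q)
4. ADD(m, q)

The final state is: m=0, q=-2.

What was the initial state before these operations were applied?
m=-3, q=5

Working backwards:
Final state: m=0, q=-2
Before step 4 (ADD(m, q)): m=2, q=-2
Before step 3 (INC(q)): m=2, q=-3
Before step 2 (SWAP(m, q)): m=-3, q=2
Before step 1 (ADD(q, m)): m=-3, q=5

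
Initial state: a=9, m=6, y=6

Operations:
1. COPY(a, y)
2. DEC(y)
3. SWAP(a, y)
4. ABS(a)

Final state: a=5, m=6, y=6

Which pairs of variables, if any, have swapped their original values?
None

Comparing initial and final values:
a: 9 → 5
y: 6 → 6
m: 6 → 6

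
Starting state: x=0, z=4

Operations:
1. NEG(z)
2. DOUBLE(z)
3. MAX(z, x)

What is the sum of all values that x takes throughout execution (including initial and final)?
0

Values of x at each step:
Initial: x = 0
After step 1: x = 0
After step 2: x = 0
After step 3: x = 0
Sum = 0 + 0 + 0 + 0 = 0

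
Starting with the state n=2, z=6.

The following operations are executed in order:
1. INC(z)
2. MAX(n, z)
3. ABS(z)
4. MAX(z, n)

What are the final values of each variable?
{n: 7, z: 7}

Step-by-step execution:
Initial: n=2, z=6
After step 1 (INC(z)): n=2, z=7
After step 2 (MAX(n, z)): n=7, z=7
After step 3 (ABS(z)): n=7, z=7
After step 4 (MAX(z, n)): n=7, z=7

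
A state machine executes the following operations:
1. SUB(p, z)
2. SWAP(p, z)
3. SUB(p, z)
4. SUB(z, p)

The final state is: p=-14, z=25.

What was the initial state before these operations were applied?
p=8, z=-3

Working backwards:
Final state: p=-14, z=25
Before step 4 (SUB(z, p)): p=-14, z=11
Before step 3 (SUB(p, z)): p=-3, z=11
Before step 2 (SWAP(p, z)): p=11, z=-3
Before step 1 (SUB(p, z)): p=8, z=-3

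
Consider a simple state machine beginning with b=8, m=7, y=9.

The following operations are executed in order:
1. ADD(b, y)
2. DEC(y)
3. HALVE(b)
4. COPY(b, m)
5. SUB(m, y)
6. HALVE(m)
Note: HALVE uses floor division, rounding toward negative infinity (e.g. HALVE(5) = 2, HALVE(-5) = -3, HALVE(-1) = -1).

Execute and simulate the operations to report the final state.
{b: 7, m: -1, y: 8}

Step-by-step execution:
Initial: b=8, m=7, y=9
After step 1 (ADD(b, y)): b=17, m=7, y=9
After step 2 (DEC(y)): b=17, m=7, y=8
After step 3 (HALVE(b)): b=8, m=7, y=8
After step 4 (COPY(b, m)): b=7, m=7, y=8
After step 5 (SUB(m, y)): b=7, m=-1, y=8
After step 6 (HALVE(m)): b=7, m=-1, y=8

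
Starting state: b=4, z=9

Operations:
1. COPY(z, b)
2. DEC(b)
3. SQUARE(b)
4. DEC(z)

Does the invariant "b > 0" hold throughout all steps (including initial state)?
Yes

The invariant holds at every step.

State at each step:
Initial: b=4, z=9
After step 1: b=4, z=4
After step 2: b=3, z=4
After step 3: b=9, z=4
After step 4: b=9, z=3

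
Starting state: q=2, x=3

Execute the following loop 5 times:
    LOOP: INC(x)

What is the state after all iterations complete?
q=2, x=8

Iteration trace:
Start: q=2, x=3
After iteration 1: q=2, x=4
After iteration 2: q=2, x=5
After iteration 3: q=2, x=6
After iteration 4: q=2, x=7
After iteration 5: q=2, x=8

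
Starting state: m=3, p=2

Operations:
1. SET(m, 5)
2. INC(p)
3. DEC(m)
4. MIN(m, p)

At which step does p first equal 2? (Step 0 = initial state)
Step 0

Tracing p:
Initial: p = 2 ← first occurrence
After step 1: p = 2
After step 2: p = 3
After step 3: p = 3
After step 4: p = 3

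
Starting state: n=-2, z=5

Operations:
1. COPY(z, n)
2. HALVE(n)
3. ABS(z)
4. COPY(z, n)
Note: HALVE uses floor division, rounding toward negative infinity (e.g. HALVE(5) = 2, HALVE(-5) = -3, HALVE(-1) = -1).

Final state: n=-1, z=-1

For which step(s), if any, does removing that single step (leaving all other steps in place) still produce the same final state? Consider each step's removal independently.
Step(s) 1, 3

Testing removal of each single step:
Without step 1: final = n=-1, z=-1 (same)
Without step 2: final = n=-2, z=-2 (different)
Without step 3: final = n=-1, z=-1 (same)
Without step 4: final = n=-1, z=2 (different)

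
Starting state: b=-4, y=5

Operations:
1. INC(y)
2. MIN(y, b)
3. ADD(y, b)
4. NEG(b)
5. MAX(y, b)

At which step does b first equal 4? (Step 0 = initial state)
Step 4

Tracing b:
Initial: b = -4
After step 1: b = -4
After step 2: b = -4
After step 3: b = -4
After step 4: b = 4 ← first occurrence
After step 5: b = 4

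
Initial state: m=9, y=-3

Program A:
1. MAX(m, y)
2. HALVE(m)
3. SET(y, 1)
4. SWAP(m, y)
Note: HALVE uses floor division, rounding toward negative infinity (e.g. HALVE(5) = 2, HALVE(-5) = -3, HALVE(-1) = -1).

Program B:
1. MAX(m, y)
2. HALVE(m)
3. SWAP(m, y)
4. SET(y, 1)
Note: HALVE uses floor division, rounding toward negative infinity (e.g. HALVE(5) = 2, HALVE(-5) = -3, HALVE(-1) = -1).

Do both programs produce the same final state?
No

Program A final state: m=1, y=4
Program B final state: m=-3, y=1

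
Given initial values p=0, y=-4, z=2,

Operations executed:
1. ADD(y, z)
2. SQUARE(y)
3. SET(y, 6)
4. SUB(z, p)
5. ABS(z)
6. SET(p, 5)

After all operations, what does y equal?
y = 6

Tracing execution:
Step 1: ADD(y, z) → y = -2
Step 2: SQUARE(y) → y = 4
Step 3: SET(y, 6) → y = 6
Step 4: SUB(z, p) → y = 6
Step 5: ABS(z) → y = 6
Step 6: SET(p, 5) → y = 6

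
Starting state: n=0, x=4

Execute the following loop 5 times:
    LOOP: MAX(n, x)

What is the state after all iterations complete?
n=4, x=4

Iteration trace:
Start: n=0, x=4
After iteration 1: n=4, x=4
After iteration 2: n=4, x=4
After iteration 3: n=4, x=4
After iteration 4: n=4, x=4
After iteration 5: n=4, x=4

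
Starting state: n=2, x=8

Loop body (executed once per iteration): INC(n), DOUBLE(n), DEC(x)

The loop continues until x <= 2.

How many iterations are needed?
6

Tracing iterations:
Initial: n=2, x=8
After iteration 1: n=6, x=7
After iteration 2: n=14, x=6
After iteration 3: n=30, x=5
After iteration 4: n=62, x=4
After iteration 5: n=126, x=3
After iteration 6: n=254, x=2
x <= 2 now holds, so the loop exits after 6 iterations.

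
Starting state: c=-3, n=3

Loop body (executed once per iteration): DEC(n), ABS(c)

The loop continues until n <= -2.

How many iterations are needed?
5

Tracing iterations:
Initial: c=-3, n=3
After iteration 1: c=3, n=2
After iteration 2: c=3, n=1
After iteration 3: c=3, n=0
After iteration 4: c=3, n=-1
After iteration 5: c=3, n=-2
n <= -2 now holds, so the loop exits after 5 iterations.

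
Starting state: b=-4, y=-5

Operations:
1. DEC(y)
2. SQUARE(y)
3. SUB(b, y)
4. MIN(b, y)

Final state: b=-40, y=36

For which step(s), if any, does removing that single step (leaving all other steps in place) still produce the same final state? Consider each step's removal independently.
Step(s) 4

Testing removal of each single step:
Without step 1: final = b=-29, y=25 (different)
Without step 2: final = b=-6, y=-6 (different)
Without step 3: final = b=-4, y=36 (different)
Without step 4: final = b=-40, y=36 (same)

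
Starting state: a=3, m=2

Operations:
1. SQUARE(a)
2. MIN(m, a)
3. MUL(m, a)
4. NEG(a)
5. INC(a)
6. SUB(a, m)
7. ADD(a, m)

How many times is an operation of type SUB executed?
1

Counting SUB operations:
Step 6: SUB(a, m) ← SUB
Total: 1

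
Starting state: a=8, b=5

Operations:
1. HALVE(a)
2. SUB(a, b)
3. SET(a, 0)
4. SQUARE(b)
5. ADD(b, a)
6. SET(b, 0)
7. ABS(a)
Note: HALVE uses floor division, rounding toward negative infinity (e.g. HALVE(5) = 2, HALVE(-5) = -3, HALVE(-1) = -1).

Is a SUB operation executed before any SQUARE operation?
Yes

First SUB: step 2
First SQUARE: step 4
Since 2 < 4, SUB comes first.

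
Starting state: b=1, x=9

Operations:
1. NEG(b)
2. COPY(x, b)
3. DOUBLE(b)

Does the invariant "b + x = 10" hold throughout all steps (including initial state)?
No, violated after step 1

The invariant is violated after step 1.

State at each step:
Initial: b=1, x=9
After step 1: b=-1, x=9
After step 2: b=-1, x=-1
After step 3: b=-2, x=-1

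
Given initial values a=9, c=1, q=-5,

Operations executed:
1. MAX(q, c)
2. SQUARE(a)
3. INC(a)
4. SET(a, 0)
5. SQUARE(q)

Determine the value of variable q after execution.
q = 1

Tracing execution:
Step 1: MAX(q, c) → q = 1
Step 2: SQUARE(a) → q = 1
Step 3: INC(a) → q = 1
Step 4: SET(a, 0) → q = 1
Step 5: SQUARE(q) → q = 1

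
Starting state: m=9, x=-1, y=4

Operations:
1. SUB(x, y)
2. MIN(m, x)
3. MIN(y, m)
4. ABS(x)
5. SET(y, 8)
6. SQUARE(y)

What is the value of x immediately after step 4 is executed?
x = 5

Tracing x through execution:
Initial: x = -1
After step 1 (SUB(x, y)): x = -5
After step 2 (MIN(m, x)): x = -5
After step 3 (MIN(y, m)): x = -5
After step 4 (ABS(x)): x = 5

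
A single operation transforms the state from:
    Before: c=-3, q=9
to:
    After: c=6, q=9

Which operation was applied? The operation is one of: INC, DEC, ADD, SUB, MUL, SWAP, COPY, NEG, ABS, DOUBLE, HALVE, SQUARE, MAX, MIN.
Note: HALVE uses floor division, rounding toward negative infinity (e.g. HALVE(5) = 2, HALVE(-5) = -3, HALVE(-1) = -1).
ADD(c, q)

Analyzing the change:
Before: c=-3, q=9
After: c=6, q=9
Variable c changed from -3 to 6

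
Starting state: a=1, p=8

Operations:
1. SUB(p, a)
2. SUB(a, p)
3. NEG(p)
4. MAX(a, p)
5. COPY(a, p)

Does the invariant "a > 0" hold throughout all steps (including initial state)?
No, violated after step 2

The invariant is violated after step 2.

State at each step:
Initial: a=1, p=8
After step 1: a=1, p=7
After step 2: a=-6, p=7
After step 3: a=-6, p=-7
After step 4: a=-6, p=-7
After step 5: a=-7, p=-7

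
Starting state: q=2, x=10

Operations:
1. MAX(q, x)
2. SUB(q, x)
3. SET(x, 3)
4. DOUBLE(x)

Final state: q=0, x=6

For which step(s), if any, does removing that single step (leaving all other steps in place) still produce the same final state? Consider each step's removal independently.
None - removing any single step changes the final result

Testing removal of each single step:
Without step 1: final = q=-8, x=6 (different)
Without step 2: final = q=10, x=6 (different)
Without step 3: final = q=0, x=20 (different)
Without step 4: final = q=0, x=3 (different)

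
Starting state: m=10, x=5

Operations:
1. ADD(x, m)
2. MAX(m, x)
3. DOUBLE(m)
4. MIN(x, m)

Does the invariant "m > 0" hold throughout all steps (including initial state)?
Yes

The invariant holds at every step.

State at each step:
Initial: m=10, x=5
After step 1: m=10, x=15
After step 2: m=15, x=15
After step 3: m=30, x=15
After step 4: m=30, x=15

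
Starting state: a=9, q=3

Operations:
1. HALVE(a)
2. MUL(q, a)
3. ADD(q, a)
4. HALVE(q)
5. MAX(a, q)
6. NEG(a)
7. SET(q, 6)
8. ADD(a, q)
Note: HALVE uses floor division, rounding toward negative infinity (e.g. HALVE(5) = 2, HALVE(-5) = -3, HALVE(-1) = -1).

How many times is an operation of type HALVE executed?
2

Counting HALVE operations:
Step 1: HALVE(a) ← HALVE
Step 4: HALVE(q) ← HALVE
Total: 2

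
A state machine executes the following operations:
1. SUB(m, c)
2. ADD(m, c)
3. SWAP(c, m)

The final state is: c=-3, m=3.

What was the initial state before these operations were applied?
c=3, m=-3

Working backwards:
Final state: c=-3, m=3
Before step 3 (SWAP(c, m)): c=3, m=-3
Before step 2 (ADD(m, c)): c=3, m=-6
Before step 1 (SUB(m, c)): c=3, m=-3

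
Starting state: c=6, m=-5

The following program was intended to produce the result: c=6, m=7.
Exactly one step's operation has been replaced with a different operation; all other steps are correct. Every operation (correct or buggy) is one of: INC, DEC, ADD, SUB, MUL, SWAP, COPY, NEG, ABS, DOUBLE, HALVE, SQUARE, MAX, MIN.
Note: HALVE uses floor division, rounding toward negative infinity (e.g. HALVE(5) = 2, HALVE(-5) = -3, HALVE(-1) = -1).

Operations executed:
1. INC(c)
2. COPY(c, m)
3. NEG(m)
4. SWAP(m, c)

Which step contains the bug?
Step 2

Trace with buggy code:
Initial: c=6, m=-5
After step 1: c=7, m=-5
After step 2: c=-5, m=-5
After step 3: c=-5, m=5
After step 4: c=5, m=-5
Actual final c=5, m=-5 ≠ expected c=6, m=7.
Step 2 is the only position where a single-operation replacement can produce the expected result.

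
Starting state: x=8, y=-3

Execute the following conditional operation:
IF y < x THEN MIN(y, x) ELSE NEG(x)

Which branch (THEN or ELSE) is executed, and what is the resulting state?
Branch: THEN, Final state: x=8, y=-3

Evaluating condition: y < x
y = -3, x = 8
Condition is True, so THEN branch executes
After MIN(y, x): x=8, y=-3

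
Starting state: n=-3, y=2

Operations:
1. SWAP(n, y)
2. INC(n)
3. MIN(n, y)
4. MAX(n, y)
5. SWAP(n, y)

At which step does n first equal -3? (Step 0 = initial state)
Step 0

Tracing n:
Initial: n = -3 ← first occurrence
After step 1: n = 2
After step 2: n = 3
After step 3: n = -3
After step 4: n = -3
After step 5: n = -3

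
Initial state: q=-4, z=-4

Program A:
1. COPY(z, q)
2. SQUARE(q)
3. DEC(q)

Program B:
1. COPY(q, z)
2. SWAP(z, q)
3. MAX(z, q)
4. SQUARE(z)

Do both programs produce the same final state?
No

Program A final state: q=15, z=-4
Program B final state: q=-4, z=16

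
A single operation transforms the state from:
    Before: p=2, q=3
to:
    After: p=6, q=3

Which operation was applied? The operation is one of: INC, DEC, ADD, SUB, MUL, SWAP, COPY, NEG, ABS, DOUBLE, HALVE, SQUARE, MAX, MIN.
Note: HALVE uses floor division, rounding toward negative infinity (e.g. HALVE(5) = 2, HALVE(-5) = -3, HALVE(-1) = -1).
MUL(p, q)

Analyzing the change:
Before: p=2, q=3
After: p=6, q=3
Variable p changed from 2 to 6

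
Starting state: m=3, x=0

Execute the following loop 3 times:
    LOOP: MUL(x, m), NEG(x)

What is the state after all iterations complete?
m=3, x=0

Iteration trace:
Start: m=3, x=0
After iteration 1: m=3, x=0
After iteration 2: m=3, x=0
After iteration 3: m=3, x=0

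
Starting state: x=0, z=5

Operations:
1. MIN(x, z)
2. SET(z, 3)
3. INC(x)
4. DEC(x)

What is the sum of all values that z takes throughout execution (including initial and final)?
19

Values of z at each step:
Initial: z = 5
After step 1: z = 5
After step 2: z = 3
After step 3: z = 3
After step 4: z = 3
Sum = 5 + 5 + 3 + 3 + 3 = 19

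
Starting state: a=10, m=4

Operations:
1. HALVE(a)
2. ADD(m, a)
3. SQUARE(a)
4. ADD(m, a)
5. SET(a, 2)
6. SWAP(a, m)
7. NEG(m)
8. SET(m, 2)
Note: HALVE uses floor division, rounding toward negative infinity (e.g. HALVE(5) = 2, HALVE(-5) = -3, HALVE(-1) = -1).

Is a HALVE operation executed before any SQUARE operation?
Yes

First HALVE: step 1
First SQUARE: step 3
Since 1 < 3, HALVE comes first.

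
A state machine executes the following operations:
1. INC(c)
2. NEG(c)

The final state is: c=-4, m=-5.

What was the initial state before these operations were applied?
c=3, m=-5

Working backwards:
Final state: c=-4, m=-5
Before step 2 (NEG(c)): c=4, m=-5
Before step 1 (INC(c)): c=3, m=-5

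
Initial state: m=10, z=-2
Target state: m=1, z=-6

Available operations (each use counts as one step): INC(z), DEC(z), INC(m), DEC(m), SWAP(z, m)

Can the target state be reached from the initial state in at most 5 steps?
No

The target state cannot be reached within 5 steps.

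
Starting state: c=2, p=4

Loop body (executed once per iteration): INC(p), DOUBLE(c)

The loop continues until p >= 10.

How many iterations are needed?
6

Tracing iterations:
Initial: c=2, p=4
After iteration 1: c=4, p=5
After iteration 2: c=8, p=6
After iteration 3: c=16, p=7
After iteration 4: c=32, p=8
After iteration 5: c=64, p=9
After iteration 6: c=128, p=10
p >= 10 now holds, so the loop exits after 6 iterations.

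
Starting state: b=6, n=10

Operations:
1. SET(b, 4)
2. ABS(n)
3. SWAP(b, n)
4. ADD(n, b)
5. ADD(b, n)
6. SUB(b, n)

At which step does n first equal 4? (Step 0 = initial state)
Step 3

Tracing n:
Initial: n = 10
After step 1: n = 10
After step 2: n = 10
After step 3: n = 4 ← first occurrence
After step 4: n = 14
After step 5: n = 14
After step 6: n = 14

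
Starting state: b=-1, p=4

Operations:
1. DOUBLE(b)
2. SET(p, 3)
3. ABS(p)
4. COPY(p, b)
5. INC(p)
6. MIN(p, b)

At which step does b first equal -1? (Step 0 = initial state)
Step 0

Tracing b:
Initial: b = -1 ← first occurrence
After step 1: b = -2
After step 2: b = -2
After step 3: b = -2
After step 4: b = -2
After step 5: b = -2
After step 6: b = -2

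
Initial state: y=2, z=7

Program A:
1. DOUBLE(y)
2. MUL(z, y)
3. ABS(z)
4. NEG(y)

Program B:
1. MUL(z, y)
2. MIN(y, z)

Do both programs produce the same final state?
No

Program A final state: y=-4, z=28
Program B final state: y=2, z=14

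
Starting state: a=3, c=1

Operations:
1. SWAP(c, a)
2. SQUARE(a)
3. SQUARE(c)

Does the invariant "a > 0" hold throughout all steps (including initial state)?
Yes

The invariant holds at every step.

State at each step:
Initial: a=3, c=1
After step 1: a=1, c=3
After step 2: a=1, c=3
After step 3: a=1, c=9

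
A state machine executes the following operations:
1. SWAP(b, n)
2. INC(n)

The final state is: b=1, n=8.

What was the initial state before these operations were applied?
b=7, n=1

Working backwards:
Final state: b=1, n=8
Before step 2 (INC(n)): b=1, n=7
Before step 1 (SWAP(b, n)): b=7, n=1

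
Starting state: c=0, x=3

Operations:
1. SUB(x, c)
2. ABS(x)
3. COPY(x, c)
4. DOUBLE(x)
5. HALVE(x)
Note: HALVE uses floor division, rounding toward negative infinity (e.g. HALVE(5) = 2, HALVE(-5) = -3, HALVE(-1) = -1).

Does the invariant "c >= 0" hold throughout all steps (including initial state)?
Yes

The invariant holds at every step.

State at each step:
Initial: c=0, x=3
After step 1: c=0, x=3
After step 2: c=0, x=3
After step 3: c=0, x=0
After step 4: c=0, x=0
After step 5: c=0, x=0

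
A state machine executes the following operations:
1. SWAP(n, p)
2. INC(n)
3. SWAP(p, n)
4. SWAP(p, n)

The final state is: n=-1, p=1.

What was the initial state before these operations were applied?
n=1, p=-2

Working backwards:
Final state: n=-1, p=1
Before step 4 (SWAP(p, n)): n=1, p=-1
Before step 3 (SWAP(p, n)): n=-1, p=1
Before step 2 (INC(n)): n=-2, p=1
Before step 1 (SWAP(n, p)): n=1, p=-2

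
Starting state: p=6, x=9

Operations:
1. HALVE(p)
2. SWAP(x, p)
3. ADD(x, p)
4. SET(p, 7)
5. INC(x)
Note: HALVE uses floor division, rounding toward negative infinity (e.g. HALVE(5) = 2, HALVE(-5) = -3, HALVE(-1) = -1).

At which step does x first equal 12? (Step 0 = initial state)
Step 3

Tracing x:
Initial: x = 9
After step 1: x = 9
After step 2: x = 3
After step 3: x = 12 ← first occurrence
After step 4: x = 12
After step 5: x = 13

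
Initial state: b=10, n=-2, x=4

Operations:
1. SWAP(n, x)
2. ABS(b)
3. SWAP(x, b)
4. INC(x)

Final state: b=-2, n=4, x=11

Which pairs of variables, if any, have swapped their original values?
None

Comparing initial and final values:
n: -2 → 4
x: 4 → 11
b: 10 → -2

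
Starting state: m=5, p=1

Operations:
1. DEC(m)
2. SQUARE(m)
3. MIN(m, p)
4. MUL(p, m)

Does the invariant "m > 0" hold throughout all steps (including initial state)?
Yes

The invariant holds at every step.

State at each step:
Initial: m=5, p=1
After step 1: m=4, p=1
After step 2: m=16, p=1
After step 3: m=1, p=1
After step 4: m=1, p=1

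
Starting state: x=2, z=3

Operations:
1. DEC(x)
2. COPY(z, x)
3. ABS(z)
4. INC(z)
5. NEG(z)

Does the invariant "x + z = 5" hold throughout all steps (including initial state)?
No, violated after step 1

The invariant is violated after step 1.

State at each step:
Initial: x=2, z=3
After step 1: x=1, z=3
After step 2: x=1, z=1
After step 3: x=1, z=1
After step 4: x=1, z=2
After step 5: x=1, z=-2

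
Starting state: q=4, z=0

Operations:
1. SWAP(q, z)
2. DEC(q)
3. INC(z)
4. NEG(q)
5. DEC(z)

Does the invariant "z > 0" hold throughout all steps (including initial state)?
No, violated at the initial state

The invariant is violated at the initial state (step 0).

State at each step:
Initial: q=4, z=0
After step 1: q=0, z=4
After step 2: q=-1, z=4
After step 3: q=-1, z=5
After step 4: q=1, z=5
After step 5: q=1, z=4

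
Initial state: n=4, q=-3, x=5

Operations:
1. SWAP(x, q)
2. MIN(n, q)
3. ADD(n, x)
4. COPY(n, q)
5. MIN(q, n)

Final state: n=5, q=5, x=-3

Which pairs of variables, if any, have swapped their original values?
(x, q)

Comparing initial and final values:
x: 5 → -3
q: -3 → 5
n: 4 → 5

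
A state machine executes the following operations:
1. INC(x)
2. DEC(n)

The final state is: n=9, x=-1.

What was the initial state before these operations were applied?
n=10, x=-2

Working backwards:
Final state: n=9, x=-1
Before step 2 (DEC(n)): n=10, x=-1
Before step 1 (INC(x)): n=10, x=-2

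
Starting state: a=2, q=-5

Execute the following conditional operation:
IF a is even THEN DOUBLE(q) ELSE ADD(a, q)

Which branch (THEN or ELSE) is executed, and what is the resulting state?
Branch: THEN, Final state: a=2, q=-10

Evaluating condition: a is even
Condition is True, so THEN branch executes
After DOUBLE(q): a=2, q=-10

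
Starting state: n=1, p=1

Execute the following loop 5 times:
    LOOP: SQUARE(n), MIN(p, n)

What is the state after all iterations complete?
n=1, p=1

Iteration trace:
Start: n=1, p=1
After iteration 1: n=1, p=1
After iteration 2: n=1, p=1
After iteration 3: n=1, p=1
After iteration 4: n=1, p=1
After iteration 5: n=1, p=1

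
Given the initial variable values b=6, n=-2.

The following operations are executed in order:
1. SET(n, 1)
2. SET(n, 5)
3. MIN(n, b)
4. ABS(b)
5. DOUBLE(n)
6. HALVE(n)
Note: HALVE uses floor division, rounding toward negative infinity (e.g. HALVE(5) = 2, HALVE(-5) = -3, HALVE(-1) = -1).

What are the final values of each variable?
{b: 6, n: 5}

Step-by-step execution:
Initial: b=6, n=-2
After step 1 (SET(n, 1)): b=6, n=1
After step 2 (SET(n, 5)): b=6, n=5
After step 3 (MIN(n, b)): b=6, n=5
After step 4 (ABS(b)): b=6, n=5
After step 5 (DOUBLE(n)): b=6, n=10
After step 6 (HALVE(n)): b=6, n=5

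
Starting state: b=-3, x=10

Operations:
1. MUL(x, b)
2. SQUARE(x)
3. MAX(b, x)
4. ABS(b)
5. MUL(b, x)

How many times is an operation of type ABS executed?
1

Counting ABS operations:
Step 4: ABS(b) ← ABS
Total: 1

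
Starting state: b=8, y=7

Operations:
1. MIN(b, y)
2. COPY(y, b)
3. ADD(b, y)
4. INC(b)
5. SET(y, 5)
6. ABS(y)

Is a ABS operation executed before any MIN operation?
No

First ABS: step 6
First MIN: step 1
Since 6 > 1, MIN comes first.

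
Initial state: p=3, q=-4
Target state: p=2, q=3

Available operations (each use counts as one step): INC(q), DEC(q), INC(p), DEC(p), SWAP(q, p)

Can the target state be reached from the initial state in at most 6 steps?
No

The target state cannot be reached within 6 steps.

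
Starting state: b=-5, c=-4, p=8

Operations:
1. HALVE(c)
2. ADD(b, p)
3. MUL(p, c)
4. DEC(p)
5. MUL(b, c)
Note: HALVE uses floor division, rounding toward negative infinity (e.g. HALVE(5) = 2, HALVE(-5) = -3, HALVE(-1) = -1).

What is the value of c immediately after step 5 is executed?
c = -2

Tracing c through execution:
Initial: c = -4
After step 1 (HALVE(c)): c = -2
After step 2 (ADD(b, p)): c = -2
After step 3 (MUL(p, c)): c = -2
After step 4 (DEC(p)): c = -2
After step 5 (MUL(b, c)): c = -2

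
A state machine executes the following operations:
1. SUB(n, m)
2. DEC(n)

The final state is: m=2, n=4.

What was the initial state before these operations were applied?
m=2, n=7

Working backwards:
Final state: m=2, n=4
Before step 2 (DEC(n)): m=2, n=5
Before step 1 (SUB(n, m)): m=2, n=7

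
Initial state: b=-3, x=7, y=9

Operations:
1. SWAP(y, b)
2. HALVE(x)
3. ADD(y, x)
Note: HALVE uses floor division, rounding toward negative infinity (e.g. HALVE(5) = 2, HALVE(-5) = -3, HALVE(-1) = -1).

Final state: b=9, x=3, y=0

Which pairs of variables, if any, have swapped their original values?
None

Comparing initial and final values:
b: -3 → 9
x: 7 → 3
y: 9 → 0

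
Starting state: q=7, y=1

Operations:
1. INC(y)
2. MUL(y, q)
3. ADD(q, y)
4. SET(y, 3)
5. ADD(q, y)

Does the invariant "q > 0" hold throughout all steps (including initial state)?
Yes

The invariant holds at every step.

State at each step:
Initial: q=7, y=1
After step 1: q=7, y=2
After step 2: q=7, y=14
After step 3: q=21, y=14
After step 4: q=21, y=3
After step 5: q=24, y=3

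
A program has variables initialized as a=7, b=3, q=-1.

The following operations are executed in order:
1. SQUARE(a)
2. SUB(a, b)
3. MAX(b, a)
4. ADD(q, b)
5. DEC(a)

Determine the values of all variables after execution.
{a: 45, b: 46, q: 45}

Step-by-step execution:
Initial: a=7, b=3, q=-1
After step 1 (SQUARE(a)): a=49, b=3, q=-1
After step 2 (SUB(a, b)): a=46, b=3, q=-1
After step 3 (MAX(b, a)): a=46, b=46, q=-1
After step 4 (ADD(q, b)): a=46, b=46, q=45
After step 5 (DEC(a)): a=45, b=46, q=45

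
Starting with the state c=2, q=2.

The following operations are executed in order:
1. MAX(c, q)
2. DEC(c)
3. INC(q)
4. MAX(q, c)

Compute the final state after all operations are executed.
{c: 1, q: 3}

Step-by-step execution:
Initial: c=2, q=2
After step 1 (MAX(c, q)): c=2, q=2
After step 2 (DEC(c)): c=1, q=2
After step 3 (INC(q)): c=1, q=3
After step 4 (MAX(q, c)): c=1, q=3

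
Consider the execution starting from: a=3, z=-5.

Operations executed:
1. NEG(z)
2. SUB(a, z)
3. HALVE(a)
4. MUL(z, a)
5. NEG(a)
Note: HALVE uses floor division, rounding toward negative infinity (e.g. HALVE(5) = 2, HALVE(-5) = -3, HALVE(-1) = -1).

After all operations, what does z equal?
z = -5

Tracing execution:
Step 1: NEG(z) → z = 5
Step 2: SUB(a, z) → z = 5
Step 3: HALVE(a) → z = 5
Step 4: MUL(z, a) → z = -5
Step 5: NEG(a) → z = -5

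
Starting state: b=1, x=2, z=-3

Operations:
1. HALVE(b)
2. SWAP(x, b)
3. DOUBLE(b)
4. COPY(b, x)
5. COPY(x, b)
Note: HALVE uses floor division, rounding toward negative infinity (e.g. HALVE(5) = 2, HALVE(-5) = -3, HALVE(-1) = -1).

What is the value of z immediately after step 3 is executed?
z = -3

Tracing z through execution:
Initial: z = -3
After step 1 (HALVE(b)): z = -3
After step 2 (SWAP(x, b)): z = -3
After step 3 (DOUBLE(b)): z = -3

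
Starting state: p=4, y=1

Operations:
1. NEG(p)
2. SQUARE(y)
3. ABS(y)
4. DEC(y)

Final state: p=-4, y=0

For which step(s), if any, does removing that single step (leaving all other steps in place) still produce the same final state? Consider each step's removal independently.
Step(s) 2, 3

Testing removal of each single step:
Without step 1: final = p=4, y=0 (different)
Without step 2: final = p=-4, y=0 (same)
Without step 3: final = p=-4, y=0 (same)
Without step 4: final = p=-4, y=1 (different)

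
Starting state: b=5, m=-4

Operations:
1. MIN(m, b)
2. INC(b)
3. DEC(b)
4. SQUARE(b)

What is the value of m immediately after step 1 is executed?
m = -4

Tracing m through execution:
Initial: m = -4
After step 1 (MIN(m, b)): m = -4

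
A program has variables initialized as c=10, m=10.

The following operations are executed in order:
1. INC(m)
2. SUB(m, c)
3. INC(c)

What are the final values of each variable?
{c: 11, m: 1}

Step-by-step execution:
Initial: c=10, m=10
After step 1 (INC(m)): c=10, m=11
After step 2 (SUB(m, c)): c=10, m=1
After step 3 (INC(c)): c=11, m=1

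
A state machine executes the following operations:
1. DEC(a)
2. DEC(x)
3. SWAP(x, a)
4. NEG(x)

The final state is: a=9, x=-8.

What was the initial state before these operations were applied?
a=9, x=10

Working backwards:
Final state: a=9, x=-8
Before step 4 (NEG(x)): a=9, x=8
Before step 3 (SWAP(x, a)): a=8, x=9
Before step 2 (DEC(x)): a=8, x=10
Before step 1 (DEC(a)): a=9, x=10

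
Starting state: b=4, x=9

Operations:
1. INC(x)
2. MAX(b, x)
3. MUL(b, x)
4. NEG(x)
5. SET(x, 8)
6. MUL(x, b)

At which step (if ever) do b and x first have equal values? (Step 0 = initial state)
Step 2

b and x first become equal after step 2.

Comparing values at each step:
Initial: b=4, x=9
After step 1: b=4, x=10
After step 2: b=10, x=10 ← equal!
After step 3: b=100, x=10
After step 4: b=100, x=-10
After step 5: b=100, x=8
After step 6: b=100, x=800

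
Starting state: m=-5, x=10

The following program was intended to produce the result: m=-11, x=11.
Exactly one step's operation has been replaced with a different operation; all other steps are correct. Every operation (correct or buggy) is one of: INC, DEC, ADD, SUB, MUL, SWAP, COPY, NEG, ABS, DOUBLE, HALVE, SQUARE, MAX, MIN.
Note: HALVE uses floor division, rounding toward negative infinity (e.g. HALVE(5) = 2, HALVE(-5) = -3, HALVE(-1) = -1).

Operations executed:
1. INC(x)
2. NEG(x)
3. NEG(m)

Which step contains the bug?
Step 2

Trace with buggy code:
Initial: m=-5, x=10
After step 1: m=-5, x=11
After step 2: m=-5, x=-11
After step 3: m=5, x=-11
Actual final m=5, x=-11 ≠ expected m=-11, x=11.
Step 2 is the only position where a single-operation replacement can produce the expected result.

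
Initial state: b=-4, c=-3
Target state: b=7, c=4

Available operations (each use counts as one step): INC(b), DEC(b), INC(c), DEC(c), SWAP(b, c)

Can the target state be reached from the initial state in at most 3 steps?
No

The target state cannot be reached within 3 steps.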